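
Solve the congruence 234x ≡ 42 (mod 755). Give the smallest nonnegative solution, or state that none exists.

368

gcd(755, 234) = 1.
1 divides 42, so solutions exist.
By Bézout, 234·(-171) + 755·(53) = 1.
So 234·(-171) ≡ 1 (mod 755); multiply by 42: x ≡ -7182 (mod 755).
Smallest nonnegative: x = -7182 mod 755 = 368.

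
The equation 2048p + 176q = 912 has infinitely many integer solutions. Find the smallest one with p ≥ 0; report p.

gcd(2048, 176):
  2048 = 11×176 + 112
  176 = 1×112 + 64
  112 = 1×64 + 48
  64 = 1×48 + 16
  48 = 3×16
so gcd(2048, 176) = 16.
16 divides 912, so solutions exist.
Back-substitute for Bézout coefficients:
  16 = 64 - 1×48
  ... = 2048×(-3) + 176×(35)
Scale by 912/16 = 57: (p₀, q₀) = (-171, 1995).
General solution: p = -171 + 11t, q = 1995 - 128t for integer t.
p ≥ 0: smallest is -171 mod 11 = 5 (at t = 16), with q = -53.

5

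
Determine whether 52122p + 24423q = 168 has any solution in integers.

yes

gcd(52122, 24423) = 21  (52122 = 2*24423 + 3276, 24423 = 7*3276 + 1491, 3276 = 2*1491 + 294, 1491 = 5*294 + 21, 294 = 14*21).
21 divides 168, so integer solutions exist.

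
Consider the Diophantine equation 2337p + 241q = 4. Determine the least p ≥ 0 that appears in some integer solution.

gcd(2337, 241) = 1  (2337 = 9*241 + 168, 241 = 1*168 + 73, 168 = 2*73 + 22, 73 = 3*22 + 7, 22 = 3*7 + 1, 7 = 7*1).
1 divides 4, so solutions exist.
Back-substituting, 2337*(33) + 241*(-320) = 1.
Scale by 4/1 = 4: (p₀, q₀) = (132, -1280).
General solution: p = 132 + 241t, q = -1280 - 2337t for integer t.
p ≥ 0: smallest is 132 mod 241 = 132 (at t = 0), with q = -1280.

132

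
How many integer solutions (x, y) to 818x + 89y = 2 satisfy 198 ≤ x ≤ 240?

1

gcd(818, 89) = 1.
By Bézout, 818*(21) + 89*(-193) = 1.
Particular solution: (42, -386).
General solution: x = 42 + 89t, y = -386 - 818t for integer t.
198 ≤ 42 + 89t ≤ 240 gives t ∈ [2, 2], which is 1 value.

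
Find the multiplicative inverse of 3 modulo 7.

5

gcd(7, 3) = 1.
By Bézout, 3×(-2) + 7×(1) = 1.
So 3×-2 ≡ 1 (mod 7), and -2 mod 7 = 5.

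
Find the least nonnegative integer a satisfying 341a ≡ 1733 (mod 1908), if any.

1057

gcd(1908, 341):
  1908 = 5×341 + 203
  341 = 1×203 + 138
  203 = 1×138 + 65
  138 = 2×65 + 8
  65 = 8×8 + 1
  8 = 8×1
so gcd(1908, 341) = 1.
1 divides 1733, so solutions exist.
Back-substitute for Bézout coefficients:
  1 = 65 - 8×8
  ... = 341×(-235) + 1908×(42)
So 341×(-235) ≡ 1 (mod 1908); multiply by 1733: a ≡ -407255 (mod 1908).
Smallest nonnegative: a = -407255 mod 1908 = 1057.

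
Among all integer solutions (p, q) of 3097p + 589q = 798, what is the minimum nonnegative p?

13

gcd(3097, 589):
  3097 = 5*589 + 152
  589 = 3*152 + 133
  152 = 1*133 + 19
  133 = 7*19
so gcd(3097, 589) = 19.
19 divides 798, so solutions exist.
Back-substitute for Bézout coefficients:
  19 = 152 - 1*133
  ... = 3097*(4) + 589*(-21)
Scale by 798/19 = 42: (p₀, q₀) = (168, -882).
General solution: p = 168 + 31t, q = -882 - 163t for integer t.
p ≥ 0: smallest is 168 mod 31 = 13 (at t = -5), with q = -67.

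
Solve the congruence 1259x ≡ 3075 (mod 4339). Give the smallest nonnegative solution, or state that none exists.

gcd(4339, 1259) = 1  (4339 = 3·1259 + 562, 1259 = 2·562 + 135, 562 = 4·135 + 22, 135 = 6·22 + 3, 22 = 7·3 + 1, 3 = 3·1).
1 divides 3075, so solutions exist.
Back-substituting, 1259·(-1382) + 4339·(401) = 1.
So 1259·(-1382) ≡ 1 (mod 4339); multiply by 3075: x ≡ -4249650 (mod 4339).
Smallest nonnegative: x = -4249650 mod 4339 = 2570.

2570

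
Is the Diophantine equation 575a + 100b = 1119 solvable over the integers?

no

gcd(575, 100):
  575 = 5·100 + 75
  100 = 1·75 + 25
  75 = 3·25
so gcd(575, 100) = 25.
25 does not divide 1119 (remainder 19), so no integer solutions.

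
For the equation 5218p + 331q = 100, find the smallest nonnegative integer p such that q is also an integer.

143

gcd(5218, 331) = 1  (5218 = 15×331 + 253, 331 = 1×253 + 78, 253 = 3×78 + 19, 78 = 4×19 + 2, 19 = 9×2 + 1, 2 = 2×1).
1 divides 100, so solutions exist.
Back-substituting, 5218×(157) + 331×(-2475) = 1.
Scale by 100/1 = 100: (p₀, q₀) = (15700, -247500).
General solution: p = 15700 + 331t, q = -247500 - 5218t for integer t.
p ≥ 0: smallest is 15700 mod 331 = 143 (at t = -47), with q = -2254.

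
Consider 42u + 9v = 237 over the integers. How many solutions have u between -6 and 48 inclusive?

gcd(42, 9) = 3  (42 = 4·9 + 6, 9 = 1·6 + 3, 6 = 2·3).
Back-substituting, 42·(-1) + 9·(5) = 3.
Scale by 79: particular solution (-79, 395); reduce u mod 3: (2, 17).
General solution: u = 2 + 3t, v = 17 - 14t for integer t.
-6 ≤ 2 + 3t ≤ 48 gives t ∈ [-2, 15], which is 18 values.

18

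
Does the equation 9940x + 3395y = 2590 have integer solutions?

gcd(9940, 3395):
  9940 = 2×3395 + 3150
  3395 = 1×3150 + 245
  3150 = 12×245 + 210
  245 = 1×210 + 35
  210 = 6×35
so gcd(9940, 3395) = 35.
35 divides 2590, so integer solutions exist.

yes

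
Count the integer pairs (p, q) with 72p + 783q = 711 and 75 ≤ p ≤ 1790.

gcd(783, 72) = 9  (783 = 10·72 + 63, 72 = 1·63 + 9, 63 = 7·9).
Back-substituting, 72·(11) + 783·(-1) = 9.
Scale by 79: particular solution (869, -79); reduce p mod 87: (86, -7).
General solution: p = 86 + 87t, q = -7 - 8t for integer t.
75 ≤ 86 + 87t ≤ 1790 gives t ∈ [0, 19], which is 20 values.

20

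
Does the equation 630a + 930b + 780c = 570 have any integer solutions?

gcd(930, 630) = 30  (930 = 1×630 + 300, 630 = 2×300 + 30, 300 = 10×30).
gcd(30, 780) = 30.
30 divides 570, so integer solutions exist.

yes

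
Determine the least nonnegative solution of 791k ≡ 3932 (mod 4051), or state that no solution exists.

gcd(4051, 791) = 1.
1 divides 3932, so solutions exist.
By Bézout, 791·(-1055) + 4051·(206) = 1.
So 791·(-1055) ≡ 1 (mod 4051); multiply by 3932: k ≡ -4148260 (mod 4051).
Smallest nonnegative: k = -4148260 mod 4051 = 4015.

4015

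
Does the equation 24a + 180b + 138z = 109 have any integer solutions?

no

gcd(180, 24) = 12.
gcd(12, 138) = 6.
6 does not divide 109 (remainder 1), so no integer solutions.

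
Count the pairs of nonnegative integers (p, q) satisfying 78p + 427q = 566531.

17

gcd(427, 78):
  427 = 5·78 + 37
  78 = 2·37 + 4
  37 = 9·4 + 1
  4 = 4·1
so gcd(427, 78) = 1.
Back-substitute for Bézout coefficients:
  1 = 37 - 9·4
  ... = 78·(-104) + 427·(19)
Scale by 566531: one solution is (-58919224, 10764089). Reduce p mod 427: (371, 1259).
General: p = 371 + 427t, q = 1259 - 78t.
p ≥ 0 ⇒ t ≥ 0; q ≥ 0 ⇒ t ≤ 16. So t ∈ [0, 16]: 17 solutions.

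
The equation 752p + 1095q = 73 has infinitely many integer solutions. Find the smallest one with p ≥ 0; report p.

gcd(1095, 752) = 1  (1095 = 1*752 + 343, 752 = 2*343 + 66, 343 = 5*66 + 13, 66 = 5*13 + 1, 13 = 13*1).
1 divides 73, so solutions exist.
Back-substituting, 752*(83) + 1095*(-57) = 1.
Scale by 73/1 = 73: (p₀, q₀) = (6059, -4161).
General solution: p = 6059 + 1095t, q = -4161 - 752t for integer t.
p ≥ 0: smallest is 6059 mod 1095 = 584 (at t = -5), with q = -401.

584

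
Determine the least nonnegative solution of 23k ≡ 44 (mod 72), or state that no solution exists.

gcd(72, 23) = 1.
1 divides 44, so solutions exist.
By Bézout, 23·(-25) + 72·(8) = 1.
So 23·(-25) ≡ 1 (mod 72); multiply by 44: k ≡ -1100 (mod 72).
Smallest nonnegative: k = -1100 mod 72 = 52.

52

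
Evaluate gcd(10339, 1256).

1

gcd(10339, 1256) = 1  (10339 = 8*1256 + 291, 1256 = 4*291 + 92, 291 = 3*92 + 15, 92 = 6*15 + 2, 15 = 7*2 + 1, 2 = 2*1).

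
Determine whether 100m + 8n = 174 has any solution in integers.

gcd(100, 8) = 4  (100 = 12·8 + 4, 8 = 2·4).
4 does not divide 174 (remainder 2), so no integer solutions.

no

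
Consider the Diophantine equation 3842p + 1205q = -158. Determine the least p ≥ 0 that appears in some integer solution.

gcd(3842, 1205):
  3842 = 3*1205 + 227
  1205 = 5*227 + 70
  227 = 3*70 + 17
  70 = 4*17 + 2
  17 = 8*2 + 1
  2 = 2*1
so gcd(3842, 1205) = 1.
1 divides -158, so solutions exist.
Back-substitute for Bézout coefficients:
  1 = 17 - 8*2
  ... = 3842*(568) + 1205*(-1811)
Scale by -158/1 = -158: (p₀, q₀) = (-89744, 286138).
General solution: p = -89744 + 1205t, q = 286138 - 3842t for integer t.
p ≥ 0: smallest is -89744 mod 1205 = 631 (at t = 75), with q = -2012.

631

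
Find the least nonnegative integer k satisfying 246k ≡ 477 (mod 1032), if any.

gcd(1032, 246) = 6.
6 does not divide 477, so the congruence has no solution.

no solution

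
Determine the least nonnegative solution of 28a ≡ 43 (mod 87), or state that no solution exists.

73

gcd(87, 28):
  87 = 3·28 + 3
  28 = 9·3 + 1
  3 = 3·1
so gcd(87, 28) = 1.
1 divides 43, so solutions exist.
Back-substitute for Bézout coefficients:
  1 = 28 - 9·3
  ... = 28·(28) + 87·(-9)
So 28·(28) ≡ 1 (mod 87); multiply by 43: a ≡ 1204 (mod 87).
Smallest nonnegative: a = 1204 mod 87 = 73.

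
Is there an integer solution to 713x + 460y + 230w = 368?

gcd(713, 460) = 23  (713 = 1·460 + 253, 460 = 1·253 + 207, 253 = 1·207 + 46, 207 = 4·46 + 23, 46 = 2·23).
gcd(23, 230) = 23.
23 divides 368, so integer solutions exist.

yes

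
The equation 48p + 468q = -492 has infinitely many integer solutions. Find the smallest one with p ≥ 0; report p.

gcd(468, 48) = 12  (468 = 9*48 + 36, 48 = 1*36 + 12, 36 = 3*12).
12 divides -492, so solutions exist.
Back-substituting, 48*(10) + 468*(-1) = 12.
Scale by -492/12 = -41: (p₀, q₀) = (-410, 41).
General solution: p = -410 + 39t, q = 41 - 4t for integer t.
p ≥ 0: smallest is -410 mod 39 = 19 (at t = 11), with q = -3.

19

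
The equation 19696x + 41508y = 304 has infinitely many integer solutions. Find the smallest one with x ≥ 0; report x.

gcd(41508, 19696):
  41508 = 2·19696 + 2116
  19696 = 9·2116 + 652
  2116 = 3·652 + 160
  652 = 4·160 + 12
  160 = 13·12 + 4
  12 = 3·4
so gcd(41508, 19696) = 4.
4 divides 304, so solutions exist.
Back-substitute for Bézout coefficients:
  4 = 160 - 13·12
  ... = 19696·(-3374) + 41508·(1601)
Scale by 304/4 = 76: (x₀, y₀) = (-256424, 121676).
General solution: x = -256424 + 10377t, y = 121676 - 4924t for integer t.
x ≥ 0: smallest is -256424 mod 10377 = 3001 (at t = 25), with y = -1424.

3001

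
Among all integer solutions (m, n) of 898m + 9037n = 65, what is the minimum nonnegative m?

5062

gcd(9037, 898) = 1  (9037 = 10·898 + 57, 898 = 15·57 + 43, 57 = 1·43 + 14, 43 = 3·14 + 1, 14 = 14·1).
1 divides 65, so solutions exist.
Back-substituting, 898·(634) + 9037·(-63) = 1.
Scale by 65/1 = 65: (m₀, n₀) = (41210, -4095).
General solution: m = 41210 + 9037t, n = -4095 - 898t for integer t.
m ≥ 0: smallest is 41210 mod 9037 = 5062 (at t = -4), with n = -503.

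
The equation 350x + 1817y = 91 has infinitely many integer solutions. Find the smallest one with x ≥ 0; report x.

gcd(1817, 350):
  1817 = 5·350 + 67
  350 = 5·67 + 15
  67 = 4·15 + 7
  15 = 2·7 + 1
  7 = 7·1
so gcd(1817, 350) = 1.
1 divides 91, so solutions exist.
Back-substitute for Bézout coefficients:
  1 = 15 - 2·7
  ... = 350·(244) + 1817·(-47)
Scale by 91/1 = 91: (x₀, y₀) = (22204, -4277).
General solution: x = 22204 + 1817t, y = -4277 - 350t for integer t.
x ≥ 0: smallest is 22204 mod 1817 = 400 (at t = -12), with y = -77.

400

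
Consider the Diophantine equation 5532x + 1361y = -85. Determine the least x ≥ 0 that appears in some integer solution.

gcd(5532, 1361) = 1.
1 divides -85, so solutions exist.
By Bézout, 5532·(232) + 1361·(-943) = 1.
Scale by -85/1 = -85: (x₀, y₀) = (-19720, 80155).
General solution: x = -19720 + 1361t, y = 80155 - 5532t for integer t.
x ≥ 0: smallest is -19720 mod 1361 = 695 (at t = 15), with y = -2825.

695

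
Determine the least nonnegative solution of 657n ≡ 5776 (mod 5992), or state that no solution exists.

gcd(5992, 657) = 1.
1 divides 5776, so solutions exist.
By Bézout, 657·(1441) + 5992·(-158) = 1.
So 657·(1441) ≡ 1 (mod 5992); multiply by 5776: n ≡ 8323216 (mod 5992).
Smallest nonnegative: n = 8323216 mod 5992 = 328.

328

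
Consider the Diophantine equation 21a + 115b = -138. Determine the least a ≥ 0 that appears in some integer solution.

gcd(115, 21):
  115 = 5×21 + 10
  21 = 2×10 + 1
  10 = 10×1
so gcd(115, 21) = 1.
1 divides -138, so solutions exist.
Back-substitute for Bézout coefficients:
  1 = 21 - 2×10
  ... = 21×(11) + 115×(-2)
Scale by -138/1 = -138: (a₀, b₀) = (-1518, 276).
General solution: a = -1518 + 115t, b = 276 - 21t for integer t.
a ≥ 0: smallest is -1518 mod 115 = 92 (at t = 14), with b = -18.

92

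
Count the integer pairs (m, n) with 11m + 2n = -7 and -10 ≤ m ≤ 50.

gcd(11, 2) = 1  (11 = 5×2 + 1, 2 = 2×1).
Back-substituting, 11×(1) + 2×(-5) = 1.
Scale by -7: particular solution (-7, 35); reduce m mod 2: (1, -9).
General solution: m = 1 + 2t, n = -9 - 11t for integer t.
-10 ≤ 1 + 2t ≤ 50 gives t ∈ [-5, 24], which is 30 values.

30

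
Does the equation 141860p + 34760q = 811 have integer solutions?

gcd(141860, 34760) = 20.
20 does not divide 811 (remainder 11), so no integer solutions.

no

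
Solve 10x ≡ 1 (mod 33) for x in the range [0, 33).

gcd(33, 10) = 1  (33 = 3×10 + 3, 10 = 3×3 + 1, 3 = 3×1).
Back-substituting, 10×(10) + 33×(-3) = 1.
So 10×10 ≡ 1 (mod 33), and 10 mod 33 = 10.

10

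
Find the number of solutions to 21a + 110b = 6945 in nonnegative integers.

3

gcd(110, 21) = 1  (110 = 5*21 + 5, 21 = 4*5 + 1, 5 = 5*1).
Back-substituting, 21*(21) + 110*(-4) = 1.
Scale by 6945: one solution is (145845, -27780). Reduce a mod 110: (95, 45).
General: a = 95 + 110t, b = 45 - 21t.
a ≥ 0 ⇒ t ≥ 0; b ≥ 0 ⇒ t ≤ 2. So t ∈ [0, 2]: 3 solutions.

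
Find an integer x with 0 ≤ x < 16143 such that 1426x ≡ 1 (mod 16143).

gcd(16143, 1426):
  16143 = 11*1426 + 457
  1426 = 3*457 + 55
  457 = 8*55 + 17
  55 = 3*17 + 4
  17 = 4*4 + 1
  4 = 4*1
so gcd(16143, 1426) = 1.
Back-substitute for Bézout coefficients:
  1 = 17 - 4*4
  ... = 1426*(-3815) + 16143*(337)
So 1426*-3815 ≡ 1 (mod 16143), and -3815 mod 16143 = 12328.

12328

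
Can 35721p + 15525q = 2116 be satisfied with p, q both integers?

gcd(35721, 15525) = 27.
27 does not divide 2116 (remainder 10), so no integer solutions.

no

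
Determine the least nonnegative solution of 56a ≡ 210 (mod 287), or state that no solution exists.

14

gcd(287, 56) = 7  (287 = 5×56 + 7, 56 = 8×7).
7 divides 210, so solutions exist.
Back-substituting, 56×(-5) + 287×(1) = 7.
So 56×(-5) ≡ 7 (mod 287); multiply by 30: a ≡ -150 (mod 41).
Smallest nonnegative: a = -150 mod 41 = 14.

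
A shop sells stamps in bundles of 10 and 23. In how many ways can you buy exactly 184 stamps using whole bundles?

1

Need nonnegative integers with 10j + 23k = 184.
gcd(10, 23) = 1, and 10·(7) + 23·(-3) = 1.
So (j₀, k₀) = (1288, -552); general j = 1288 + 23t, k = -552 - 10t.
j ≥ 0 ⇒ t ≥ -56; k ≥ 0 ⇒ t ≤ -56. That's 1 value of t.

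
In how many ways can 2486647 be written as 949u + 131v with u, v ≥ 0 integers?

20

gcd(949, 131):
  949 = 7*131 + 32
  131 = 4*32 + 3
  32 = 10*3 + 2
  3 = 1*2 + 1
  2 = 2*1
so gcd(949, 131) = 1.
Back-substitute for Bézout coefficients:
  1 = 3 - 1*2
  ... = 949*(-45) + 131*(326)
Scale by 2486647: one solution is (-111899115, 810646922). Reduce u mod 131: (37, 18714).
General: u = 37 + 131t, v = 18714 - 949t.
u ≥ 0 ⇒ t ≥ 0; v ≥ 0 ⇒ t ≤ 19. So t ∈ [0, 19]: 20 solutions.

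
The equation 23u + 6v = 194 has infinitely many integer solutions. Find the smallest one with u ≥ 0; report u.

gcd(23, 6) = 1.
1 divides 194, so solutions exist.
By Bézout, 23*(-1) + 6*(4) = 1.
Scale by 194/1 = 194: (u₀, v₀) = (-194, 776).
General solution: u = -194 + 6t, v = 776 - 23t for integer t.
u ≥ 0: smallest is -194 mod 6 = 4 (at t = 33), with v = 17.

4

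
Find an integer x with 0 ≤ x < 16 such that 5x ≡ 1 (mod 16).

13

gcd(16, 5) = 1  (16 = 3·5 + 1, 5 = 5·1).
Back-substituting, 5·(-3) + 16·(1) = 1.
So 5·-3 ≡ 1 (mod 16), and -3 mod 16 = 13.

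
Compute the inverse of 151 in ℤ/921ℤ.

gcd(921, 151):
  921 = 6×151 + 15
  151 = 10×15 + 1
  15 = 15×1
so gcd(921, 151) = 1.
Back-substitute for Bézout coefficients:
  1 = 151 - 10×15
  ... = 151×(61) + 921×(-10)
So 151×61 ≡ 1 (mod 921), and 61 mod 921 = 61.

61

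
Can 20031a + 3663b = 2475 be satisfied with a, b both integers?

gcd(20031, 3663):
  20031 = 5×3663 + 1716
  3663 = 2×1716 + 231
  1716 = 7×231 + 99
  231 = 2×99 + 33
  99 = 3×33
so gcd(20031, 3663) = 33.
33 divides 2475, so integer solutions exist.

yes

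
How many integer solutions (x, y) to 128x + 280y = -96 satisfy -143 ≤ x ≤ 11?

gcd(280, 128) = 8.
By Bézout, 128×(11) + 280×(-5) = 8.
Particular solution: (8, -4).
General solution: x = 8 + 35t, y = -4 - 16t for integer t.
-143 ≤ 8 + 35t ≤ 11 gives t ∈ [-4, 0], which is 5 values.

5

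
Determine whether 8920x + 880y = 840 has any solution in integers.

yes

gcd(8920, 880) = 40  (8920 = 10*880 + 120, 880 = 7*120 + 40, 120 = 3*40).
40 divides 840, so integer solutions exist.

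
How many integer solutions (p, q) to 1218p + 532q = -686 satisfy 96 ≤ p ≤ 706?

gcd(1218, 532) = 14.
By Bézout, 1218·(7) + 532·(-16) = 14.
Particular solution: (37, -86).
General solution: p = 37 + 38t, q = -86 - 87t for integer t.
96 ≤ 37 + 38t ≤ 706 gives t ∈ [2, 17], which is 16 values.

16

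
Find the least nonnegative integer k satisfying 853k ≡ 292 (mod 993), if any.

gcd(993, 853):
  993 = 1×853 + 140
  853 = 6×140 + 13
  140 = 10×13 + 10
  13 = 1×10 + 3
  10 = 3×3 + 1
  3 = 3×1
so gcd(993, 853) = 1.
1 divides 292, so solutions exist.
Back-substitute for Bézout coefficients:
  1 = 10 - 3×3
  ... = 853×(-305) + 993×(262)
So 853×(-305) ≡ 1 (mod 993); multiply by 292: k ≡ -89060 (mod 993).
Smallest nonnegative: k = -89060 mod 993 = 310.

310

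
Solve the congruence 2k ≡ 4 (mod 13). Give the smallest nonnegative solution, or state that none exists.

2

gcd(13, 2) = 1  (13 = 6×2 + 1, 2 = 2×1).
1 divides 4, so solutions exist.
Back-substituting, 2×(-6) + 13×(1) = 1.
So 2×(-6) ≡ 1 (mod 13); multiply by 4: k ≡ -24 (mod 13).
Smallest nonnegative: k = -24 mod 13 = 2.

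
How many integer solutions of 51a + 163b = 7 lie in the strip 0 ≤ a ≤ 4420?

27

gcd(163, 51) = 1  (163 = 3*51 + 10, 51 = 5*10 + 1, 10 = 10*1).
Back-substituting, 51*(16) + 163*(-5) = 1.
Scale by 7: particular solution (112, -35); reduce a mod 163: (112, -35).
General solution: a = 112 + 163t, b = -35 - 51t for integer t.
0 ≤ 112 + 163t ≤ 4420 gives t ∈ [0, 26], which is 27 values.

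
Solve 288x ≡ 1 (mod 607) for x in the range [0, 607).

gcd(607, 288):
  607 = 2×288 + 31
  288 = 9×31 + 9
  31 = 3×9 + 4
  9 = 2×4 + 1
  4 = 4×1
so gcd(607, 288) = 1.
Back-substitute for Bézout coefficients:
  1 = 9 - 2×4
  ... = 288×(137) + 607×(-65)
So 288×137 ≡ 1 (mod 607), and 137 mod 607 = 137.

137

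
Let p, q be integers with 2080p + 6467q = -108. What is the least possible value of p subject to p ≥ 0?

4987

gcd(6467, 2080) = 1  (6467 = 3·2080 + 227, 2080 = 9·227 + 37, 227 = 6·37 + 5, 37 = 7·5 + 2, 5 = 2·2 + 1, 2 = 2·1).
1 divides -108, so solutions exist.
Back-substituting, 2080·(-2621) + 6467·(843) = 1.
Scale by -108/1 = -108: (p₀, q₀) = (283068, -91044).
General solution: p = 283068 + 6467t, q = -91044 - 2080t for integer t.
p ≥ 0: smallest is 283068 mod 6467 = 4987 (at t = -43), with q = -1604.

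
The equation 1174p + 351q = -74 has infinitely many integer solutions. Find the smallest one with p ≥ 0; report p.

40

gcd(1174, 351):
  1174 = 3·351 + 121
  351 = 2·121 + 109
  121 = 1·109 + 12
  109 = 9·12 + 1
  12 = 12·1
so gcd(1174, 351) = 1.
1 divides -74, so solutions exist.
Back-substitute for Bézout coefficients:
  1 = 109 - 9·12
  ... = 1174·(-29) + 351·(97)
Scale by -74/1 = -74: (p₀, q₀) = (2146, -7178).
General solution: p = 2146 + 351t, q = -7178 - 1174t for integer t.
p ≥ 0: smallest is 2146 mod 351 = 40 (at t = -6), with q = -134.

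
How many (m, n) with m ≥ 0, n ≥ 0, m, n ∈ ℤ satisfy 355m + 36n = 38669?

3

gcd(355, 36) = 1.
By Bézout, 355×(7) + 36×(-69) = 1.
One solution: (35, 729).
General: m = 35 + 36t, n = 729 - 355t.
m ≥ 0 ⇒ t ≥ 0; n ≥ 0 ⇒ t ≤ 2. So t ∈ [0, 2]: 3 solutions.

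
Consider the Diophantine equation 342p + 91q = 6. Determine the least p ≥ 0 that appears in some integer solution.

gcd(342, 91) = 1.
1 divides 6, so solutions exist.
By Bézout, 342·(-29) + 91·(109) = 1.
Scale by 6/1 = 6: (p₀, q₀) = (-174, 654).
General solution: p = -174 + 91t, q = 654 - 342t for integer t.
p ≥ 0: smallest is -174 mod 91 = 8 (at t = 2), with q = -30.

8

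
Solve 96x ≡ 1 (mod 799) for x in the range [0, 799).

gcd(799, 96):
  799 = 8·96 + 31
  96 = 3·31 + 3
  31 = 10·3 + 1
  3 = 3·1
so gcd(799, 96) = 1.
Back-substitute for Bézout coefficients:
  1 = 31 - 10·3
  ... = 96·(-258) + 799·(31)
So 96·-258 ≡ 1 (mod 799), and -258 mod 799 = 541.

541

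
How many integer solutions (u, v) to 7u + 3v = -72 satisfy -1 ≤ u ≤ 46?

16

gcd(7, 3):
  7 = 2*3 + 1
  3 = 3*1
so gcd(7, 3) = 1.
Back-substitute for Bézout coefficients:
  1 = 7 - 2*3
  ... = 7*(1) + 3*(-2)
Scale by -72: particular solution (-72, 144); reduce u mod 3: (0, -24).
General solution: u = 0 + 3t, v = -24 - 7t for integer t.
-1 ≤ 0 + 3t ≤ 46 gives t ∈ [0, 15], which is 16 values.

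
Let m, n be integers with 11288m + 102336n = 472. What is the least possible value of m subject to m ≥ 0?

7697

gcd(102336, 11288):
  102336 = 9·11288 + 744
  11288 = 15·744 + 128
  744 = 5·128 + 104
  128 = 1·104 + 24
  104 = 4·24 + 8
  24 = 3·8
so gcd(102336, 11288) = 8.
8 divides 472, so solutions exist.
Back-substitute for Bézout coefficients:
  8 = 104 - 4·24
  ... = 11288·(-3989) + 102336·(440)
Scale by 472/8 = 59: (m₀, n₀) = (-235351, 25960).
General solution: m = -235351 + 12792t, n = 25960 - 1411t for integer t.
m ≥ 0: smallest is -235351 mod 12792 = 7697 (at t = 19), with n = -849.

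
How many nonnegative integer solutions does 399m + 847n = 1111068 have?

23

gcd(847, 399) = 7  (847 = 2·399 + 49, 399 = 8·49 + 7, 49 = 7·7).
Back-substituting, 399·(17) + 847·(-8) = 7.
Scale by 158724: one solution is (2698308, -1269792). Reduce m mod 121: (8, 1308).
General: m = 8 + 121t, n = 1308 - 57t.
m ≥ 0 ⇒ t ≥ 0; n ≥ 0 ⇒ t ≤ 22. So t ∈ [0, 22]: 23 solutions.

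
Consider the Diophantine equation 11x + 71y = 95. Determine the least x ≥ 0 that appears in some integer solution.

28

gcd(71, 11) = 1  (71 = 6·11 + 5, 11 = 2·5 + 1, 5 = 5·1).
1 divides 95, so solutions exist.
Back-substituting, 11·(13) + 71·(-2) = 1.
Scale by 95/1 = 95: (x₀, y₀) = (1235, -190).
General solution: x = 1235 + 71t, y = -190 - 11t for integer t.
x ≥ 0: smallest is 1235 mod 71 = 28 (at t = -17), with y = -3.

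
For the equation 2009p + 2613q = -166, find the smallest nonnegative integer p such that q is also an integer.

1774

gcd(2613, 2009):
  2613 = 1×2009 + 604
  2009 = 3×604 + 197
  604 = 3×197 + 13
  197 = 15×13 + 2
  13 = 6×2 + 1
  2 = 2×1
so gcd(2613, 2009) = 1.
1 divides -166, so solutions exist.
Back-substitute for Bézout coefficients:
  1 = 13 - 6×2
  ... = 2009×(-1207) + 2613×(928)
Scale by -166/1 = -166: (p₀, q₀) = (200362, -154048).
General solution: p = 200362 + 2613t, q = -154048 - 2009t for integer t.
p ≥ 0: smallest is 200362 mod 2613 = 1774 (at t = -76), with q = -1364.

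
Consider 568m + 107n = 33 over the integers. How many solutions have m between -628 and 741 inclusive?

gcd(568, 107) = 1  (568 = 5*107 + 33, 107 = 3*33 + 8, 33 = 4*8 + 1, 8 = 8*1).
Back-substituting, 568*(13) + 107*(-69) = 1.
Scale by 33: particular solution (429, -2277); reduce m mod 107: (1, -5).
General solution: m = 1 + 107t, n = -5 - 568t for integer t.
-628 ≤ 1 + 107t ≤ 741 gives t ∈ [-5, 6], which is 12 values.

12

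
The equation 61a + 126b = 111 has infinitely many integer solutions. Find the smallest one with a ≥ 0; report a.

39

gcd(126, 61) = 1.
1 divides 111, so solutions exist.
By Bézout, 61·(31) + 126·(-15) = 1.
Scale by 111/1 = 111: (a₀, b₀) = (3441, -1665).
General solution: a = 3441 + 126t, b = -1665 - 61t for integer t.
a ≥ 0: smallest is 3441 mod 126 = 39 (at t = -27), with b = -18.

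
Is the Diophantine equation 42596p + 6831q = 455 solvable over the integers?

gcd(42596, 6831) = 23.
23 does not divide 455 (remainder 18), so no integer solutions.

no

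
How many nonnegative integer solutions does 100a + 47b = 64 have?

0

gcd(100, 47):
  100 = 2×47 + 6
  47 = 7×6 + 5
  6 = 1×5 + 1
  5 = 5×1
so gcd(100, 47) = 1.
Back-substitute for Bézout coefficients:
  1 = 6 - 1×5
  ... = 100×(8) + 47×(-17)
Scale by 64: one solution is (512, -1088). Reduce a mod 47: (42, -88).
General: a = 42 + 47t, b = -88 - 100t.
a ≥ 0 ⇒ t ≥ 0; b ≥ 0 ⇒ t ≤ -1. So t ∈ [0, -1]: 0 solutions.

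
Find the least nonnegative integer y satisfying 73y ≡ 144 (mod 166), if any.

gcd(166, 73) = 1  (166 = 2×73 + 20, 73 = 3×20 + 13, 20 = 1×13 + 7, 13 = 1×7 + 6, 7 = 1×6 + 1, 6 = 6×1).
1 divides 144, so solutions exist.
Back-substituting, 73×(-25) + 166×(11) = 1.
So 73×(-25) ≡ 1 (mod 166); multiply by 144: y ≡ -3600 (mod 166).
Smallest nonnegative: y = -3600 mod 166 = 52.

52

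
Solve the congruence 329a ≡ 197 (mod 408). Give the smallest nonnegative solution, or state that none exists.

13

gcd(408, 329):
  408 = 1*329 + 79
  329 = 4*79 + 13
  79 = 6*13 + 1
  13 = 13*1
so gcd(408, 329) = 1.
1 divides 197, so solutions exist.
Back-substitute for Bézout coefficients:
  1 = 79 - 6*13
  ... = 329*(-31) + 408*(25)
So 329*(-31) ≡ 1 (mod 408); multiply by 197: a ≡ -6107 (mod 408).
Smallest nonnegative: a = -6107 mod 408 = 13.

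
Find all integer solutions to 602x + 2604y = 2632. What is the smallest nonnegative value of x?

26

gcd(2604, 602) = 14  (2604 = 4*602 + 196, 602 = 3*196 + 14, 196 = 14*14).
14 divides 2632, so solutions exist.
Back-substituting, 602*(13) + 2604*(-3) = 14.
Scale by 2632/14 = 188: (x₀, y₀) = (2444, -564).
General solution: x = 2444 + 186t, y = -564 - 43t for integer t.
x ≥ 0: smallest is 2444 mod 186 = 26 (at t = -13), with y = -5.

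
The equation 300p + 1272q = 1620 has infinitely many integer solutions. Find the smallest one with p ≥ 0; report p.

69

gcd(1272, 300):
  1272 = 4×300 + 72
  300 = 4×72 + 12
  72 = 6×12
so gcd(1272, 300) = 12.
12 divides 1620, so solutions exist.
Back-substitute for Bézout coefficients:
  12 = 300 - 4×72
  ... = 300×(17) + 1272×(-4)
Scale by 1620/12 = 135: (p₀, q₀) = (2295, -540).
General solution: p = 2295 + 106t, q = -540 - 25t for integer t.
p ≥ 0: smallest is 2295 mod 106 = 69 (at t = -21), with q = -15.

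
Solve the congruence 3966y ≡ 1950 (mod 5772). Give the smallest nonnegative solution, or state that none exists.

gcd(5772, 3966) = 6  (5772 = 1×3966 + 1806, 3966 = 2×1806 + 354, 1806 = 5×354 + 36, 354 = 9×36 + 30, 36 = 1×30 + 6, 30 = 5×6).
6 divides 1950, so solutions exist.
Back-substituting, 3966×(-163) + 5772×(112) = 6.
So 3966×(-163) ≡ 6 (mod 5772); multiply by 325: y ≡ -52975 (mod 962).
Smallest nonnegative: y = -52975 mod 962 = 897.

897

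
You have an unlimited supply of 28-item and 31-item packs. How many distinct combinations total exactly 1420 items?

Need nonnegative integers with 28j + 31k = 1420.
gcd(28, 31) = 1, and 28·(10) + 31·(-9) = 1.
So (j₀, k₀) = (14200, -12780); general j = 14200 + 31t, k = -12780 - 28t.
j ≥ 0 ⇒ t ≥ -458; k ≥ 0 ⇒ t ≤ -457. That's 2 values of t.

2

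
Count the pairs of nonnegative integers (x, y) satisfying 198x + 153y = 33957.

10

gcd(198, 153) = 9  (198 = 1×153 + 45, 153 = 3×45 + 18, 45 = 2×18 + 9, 18 = 2×9).
Back-substituting, 198×(7) + 153×(-9) = 9.
Scale by 3773: one solution is (26411, -33957). Reduce x mod 17: (10, 209).
General: x = 10 + 17t, y = 209 - 22t.
x ≥ 0 ⇒ t ≥ 0; y ≥ 0 ⇒ t ≤ 9. So t ∈ [0, 9]: 10 solutions.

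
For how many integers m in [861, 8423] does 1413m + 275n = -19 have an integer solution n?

gcd(1413, 275) = 1.
By Bézout, 1413·(-123) + 275·(632) = 1.
Particular solution: (137, -704).
General solution: m = 137 + 275t, n = -704 - 1413t for integer t.
861 ≤ 137 + 275t ≤ 8423 gives t ∈ [3, 30], which is 28 values.

28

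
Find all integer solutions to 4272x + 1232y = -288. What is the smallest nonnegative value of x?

gcd(4272, 1232):
  4272 = 3×1232 + 576
  1232 = 2×576 + 80
  576 = 7×80 + 16
  80 = 5×16
so gcd(4272, 1232) = 16.
16 divides -288, so solutions exist.
Back-substitute for Bézout coefficients:
  16 = 576 - 7×80
  ... = 4272×(15) + 1232×(-52)
Scale by -288/16 = -18: (x₀, y₀) = (-270, 936).
General solution: x = -270 + 77t, y = 936 - 267t for integer t.
x ≥ 0: smallest is -270 mod 77 = 38 (at t = 4), with y = -132.

38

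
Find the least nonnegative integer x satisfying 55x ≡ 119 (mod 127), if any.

gcd(127, 55) = 1  (127 = 2*55 + 17, 55 = 3*17 + 4, 17 = 4*4 + 1, 4 = 4*1).
1 divides 119, so solutions exist.
Back-substituting, 55*(-30) + 127*(13) = 1.
So 55*(-30) ≡ 1 (mod 127); multiply by 119: x ≡ -3570 (mod 127).
Smallest nonnegative: x = -3570 mod 127 = 113.

113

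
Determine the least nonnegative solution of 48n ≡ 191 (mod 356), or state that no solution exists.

gcd(356, 48) = 4.
4 does not divide 191, so the congruence has no solution.

no solution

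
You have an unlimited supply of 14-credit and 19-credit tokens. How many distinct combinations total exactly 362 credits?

1

Need nonnegative integers with 14j + 19k = 362.
gcd(14, 19) = 1, and 14·(-4) + 19·(3) = 1.
So (j₀, k₀) = (-1448, 1086); general j = -1448 + 19t, k = 1086 - 14t.
j ≥ 0 ⇒ t ≥ 77; k ≥ 0 ⇒ t ≤ 77. That's 1 value of t.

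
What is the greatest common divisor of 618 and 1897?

gcd(1897, 618):
  1897 = 3·618 + 43
  618 = 14·43 + 16
  43 = 2·16 + 11
  16 = 1·11 + 5
  11 = 2·5 + 1
  5 = 5·1
so gcd(1897, 618) = 1.

1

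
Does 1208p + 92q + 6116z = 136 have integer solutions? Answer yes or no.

yes

gcd(1208, 92) = 4.
gcd(4, 6116) = 4.
4 divides 136, so integer solutions exist.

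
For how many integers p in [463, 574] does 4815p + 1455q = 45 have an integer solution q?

gcd(4815, 1455):
  4815 = 3·1455 + 450
  1455 = 3·450 + 105
  450 = 4·105 + 30
  105 = 3·30 + 15
  30 = 2·15
so gcd(4815, 1455) = 15.
Back-substitute for Bézout coefficients:
  15 = 105 - 3·30
  ... = 4815·(-42) + 1455·(139)
Scale by 3: particular solution (-126, 417); reduce p mod 97: (68, -225).
General solution: p = 68 + 97t, q = -225 - 321t for integer t.
463 ≤ 68 + 97t ≤ 574 gives t ∈ [5, 5], which is 1 value.

1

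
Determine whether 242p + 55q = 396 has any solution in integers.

yes

gcd(242, 55):
  242 = 4×55 + 22
  55 = 2×22 + 11
  22 = 2×11
so gcd(242, 55) = 11.
11 divides 396, so integer solutions exist.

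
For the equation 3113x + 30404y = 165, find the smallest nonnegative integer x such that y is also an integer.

1133

gcd(30404, 3113):
  30404 = 9*3113 + 2387
  3113 = 1*2387 + 726
  2387 = 3*726 + 209
  726 = 3*209 + 99
  209 = 2*99 + 11
  99 = 9*11
so gcd(30404, 3113) = 11.
11 divides 165, so solutions exist.
Back-substitute for Bézout coefficients:
  11 = 209 - 2*99
  ... = 3113*(-293) + 30404*(30)
Scale by 165/11 = 15: (x₀, y₀) = (-4395, 450).
General solution: x = -4395 + 2764t, y = 450 - 283t for integer t.
x ≥ 0: smallest is -4395 mod 2764 = 1133 (at t = 2), with y = -116.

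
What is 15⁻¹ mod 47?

22

gcd(47, 15) = 1  (47 = 3*15 + 2, 15 = 7*2 + 1, 2 = 2*1).
Back-substituting, 15*(22) + 47*(-7) = 1.
So 15*22 ≡ 1 (mod 47), and 22 mod 47 = 22.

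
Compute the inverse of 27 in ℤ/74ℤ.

gcd(74, 27) = 1.
By Bézout, 27·(11) + 74·(-4) = 1.
So 27·11 ≡ 1 (mod 74), and 11 mod 74 = 11.

11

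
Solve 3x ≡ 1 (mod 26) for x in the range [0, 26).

9

gcd(26, 3) = 1  (26 = 8*3 + 2, 3 = 1*2 + 1, 2 = 2*1).
Back-substituting, 3*(9) + 26*(-1) = 1.
So 3*9 ≡ 1 (mod 26), and 9 mod 26 = 9.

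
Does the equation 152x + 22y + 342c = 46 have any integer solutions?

yes

gcd(152, 22) = 2.
gcd(2, 342) = 2.
2 divides 46, so integer solutions exist.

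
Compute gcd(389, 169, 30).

gcd(389, 169):
  389 = 2*169 + 51
  169 = 3*51 + 16
  51 = 3*16 + 3
  16 = 5*3 + 1
  3 = 3*1
so gcd(389, 169) = 1.
gcd(1, 30) = 1.

1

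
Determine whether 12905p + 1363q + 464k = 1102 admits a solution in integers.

yes

gcd(12905, 1363) = 29  (12905 = 9*1363 + 638, 1363 = 2*638 + 87, 638 = 7*87 + 29, 87 = 3*29).
gcd(29, 464) = 29.
29 divides 1102, so integer solutions exist.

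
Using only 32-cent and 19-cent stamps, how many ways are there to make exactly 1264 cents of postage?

Need nonnegative integers with 32j + 19k = 1264.
gcd(32, 19) = 1, and 32·(3) + 19·(-5) = 1.
So (j₀, k₀) = (3792, -6320); general j = 3792 + 19t, k = -6320 - 32t.
j ≥ 0 ⇒ t ≥ -199; k ≥ 0 ⇒ t ≤ -198. That's 2 values of t.

2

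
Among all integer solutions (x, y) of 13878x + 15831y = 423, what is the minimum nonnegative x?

gcd(15831, 13878) = 9.
9 divides 423, so solutions exist.
By Bézout, 13878·(-535) + 15831·(469) = 9.
Scale by 423/9 = 47: (x₀, y₀) = (-25145, 22043).
General solution: x = -25145 + 1759t, y = 22043 - 1542t for integer t.
x ≥ 0: smallest is -25145 mod 1759 = 1240 (at t = 15), with y = -1087.

1240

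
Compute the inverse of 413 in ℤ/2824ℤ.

gcd(2824, 413) = 1  (2824 = 6*413 + 346, 413 = 1*346 + 67, 346 = 5*67 + 11, 67 = 6*11 + 1, 11 = 11*1).
Back-substituting, 413*(253) + 2824*(-37) = 1.
So 413*253 ≡ 1 (mod 2824), and 253 mod 2824 = 253.

253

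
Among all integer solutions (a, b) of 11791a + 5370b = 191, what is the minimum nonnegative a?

4241

gcd(11791, 5370) = 1.
1 divides 191, so solutions exist.
By Bézout, 11791·(1681) + 5370·(-3691) = 1.
Scale by 191/1 = 191: (a₀, b₀) = (321071, -704981).
General solution: a = 321071 + 5370t, b = -704981 - 11791t for integer t.
a ≥ 0: smallest is 321071 mod 5370 = 4241 (at t = -59), with b = -9312.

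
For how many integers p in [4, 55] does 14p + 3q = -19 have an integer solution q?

18

gcd(14, 3) = 1  (14 = 4×3 + 2, 3 = 1×2 + 1, 2 = 2×1).
Back-substituting, 14×(-1) + 3×(5) = 1.
Scale by -19: particular solution (19, -95); reduce p mod 3: (1, -11).
General solution: p = 1 + 3t, q = -11 - 14t for integer t.
4 ≤ 1 + 3t ≤ 55 gives t ∈ [1, 18], which is 18 values.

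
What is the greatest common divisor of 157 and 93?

gcd(157, 93):
  157 = 1×93 + 64
  93 = 1×64 + 29
  64 = 2×29 + 6
  29 = 4×6 + 5
  6 = 1×5 + 1
  5 = 5×1
so gcd(157, 93) = 1.

1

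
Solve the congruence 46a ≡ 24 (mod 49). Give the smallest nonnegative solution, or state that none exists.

41

gcd(49, 46):
  49 = 1*46 + 3
  46 = 15*3 + 1
  3 = 3*1
so gcd(49, 46) = 1.
1 divides 24, so solutions exist.
Back-substitute for Bézout coefficients:
  1 = 46 - 15*3
  ... = 46*(16) + 49*(-15)
So 46*(16) ≡ 1 (mod 49); multiply by 24: a ≡ 384 (mod 49).
Smallest nonnegative: a = 384 mod 49 = 41.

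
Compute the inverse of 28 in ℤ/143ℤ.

gcd(143, 28):
  143 = 5·28 + 3
  28 = 9·3 + 1
  3 = 3·1
so gcd(143, 28) = 1.
Back-substitute for Bézout coefficients:
  1 = 28 - 9·3
  ... = 28·(46) + 143·(-9)
So 28·46 ≡ 1 (mod 143), and 46 mod 143 = 46.

46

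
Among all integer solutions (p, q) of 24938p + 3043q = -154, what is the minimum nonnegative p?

gcd(24938, 3043):
  24938 = 8*3043 + 594
  3043 = 5*594 + 73
  594 = 8*73 + 10
  73 = 7*10 + 3
  10 = 3*3 + 1
  3 = 3*1
so gcd(24938, 3043) = 1.
1 divides -154, so solutions exist.
Back-substitute for Bézout coefficients:
  1 = 10 - 3*3
  ... = 24938*(917) + 3043*(-7515)
Scale by -154/1 = -154: (p₀, q₀) = (-141218, 1157310).
General solution: p = -141218 + 3043t, q = 1157310 - 24938t for integer t.
p ≥ 0: smallest is -141218 mod 3043 = 1803 (at t = 47), with q = -14776.

1803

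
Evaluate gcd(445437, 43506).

9

gcd(445437, 43506) = 9  (445437 = 10*43506 + 10377, 43506 = 4*10377 + 1998, 10377 = 5*1998 + 387, 1998 = 5*387 + 63, 387 = 6*63 + 9, 63 = 7*9).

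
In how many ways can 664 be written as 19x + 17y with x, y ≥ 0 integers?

2

gcd(19, 17) = 1  (19 = 1·17 + 2, 17 = 8·2 + 1, 2 = 2·1).
Back-substituting, 19·(-8) + 17·(9) = 1.
Scale by 664: one solution is (-5312, 5976). Reduce x mod 17: (9, 29).
General: x = 9 + 17t, y = 29 - 19t.
x ≥ 0 ⇒ t ≥ 0; y ≥ 0 ⇒ t ≤ 1. So t ∈ [0, 1]: 2 solutions.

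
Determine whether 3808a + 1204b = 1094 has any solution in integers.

no

gcd(3808, 1204) = 28  (3808 = 3·1204 + 196, 1204 = 6·196 + 28, 196 = 7·28).
28 does not divide 1094 (remainder 2), so no integer solutions.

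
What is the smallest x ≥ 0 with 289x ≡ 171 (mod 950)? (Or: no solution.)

gcd(950, 289):
  950 = 3×289 + 83
  289 = 3×83 + 40
  83 = 2×40 + 3
  40 = 13×3 + 1
  3 = 3×1
so gcd(950, 289) = 1.
1 divides 171, so solutions exist.
Back-substitute for Bézout coefficients:
  1 = 40 - 13×3
  ... = 289×(309) + 950×(-94)
So 289×(309) ≡ 1 (mod 950); multiply by 171: x ≡ 52839 (mod 950).
Smallest nonnegative: x = 52839 mod 950 = 589.

589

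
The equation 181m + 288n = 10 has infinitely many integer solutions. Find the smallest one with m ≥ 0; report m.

gcd(288, 181):
  288 = 1×181 + 107
  181 = 1×107 + 74
  107 = 1×74 + 33
  74 = 2×33 + 8
  33 = 4×8 + 1
  8 = 8×1
so gcd(288, 181) = 1.
1 divides 10, so solutions exist.
Back-substitute for Bézout coefficients:
  1 = 33 - 4×8
  ... = 181×(-35) + 288×(22)
Scale by 10/1 = 10: (m₀, n₀) = (-350, 220).
General solution: m = -350 + 288t, n = 220 - 181t for integer t.
m ≥ 0: smallest is -350 mod 288 = 226 (at t = 2), with n = -142.

226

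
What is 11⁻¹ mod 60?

11

gcd(60, 11) = 1  (60 = 5*11 + 5, 11 = 2*5 + 1, 5 = 5*1).
Back-substituting, 11*(11) + 60*(-2) = 1.
So 11*11 ≡ 1 (mod 60), and 11 mod 60 = 11.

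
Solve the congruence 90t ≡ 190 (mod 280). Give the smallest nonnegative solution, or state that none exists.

27

gcd(280, 90) = 10.
10 divides 190, so solutions exist.
By Bézout, 90×(-3) + 280×(1) = 10.
So 90×(-3) ≡ 10 (mod 280); multiply by 19: t ≡ -57 (mod 28).
Smallest nonnegative: t = -57 mod 28 = 27.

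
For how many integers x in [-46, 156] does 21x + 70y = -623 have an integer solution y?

20

gcd(70, 21) = 7.
By Bézout, 21×(-3) + 70×(1) = 7.
Particular solution: (7, -11).
General solution: x = 7 + 10t, y = -11 - 3t for integer t.
-46 ≤ 7 + 10t ≤ 156 gives t ∈ [-5, 14], which is 20 values.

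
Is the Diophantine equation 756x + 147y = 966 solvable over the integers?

yes

gcd(756, 147) = 21  (756 = 5*147 + 21, 147 = 7*21).
21 divides 966, so integer solutions exist.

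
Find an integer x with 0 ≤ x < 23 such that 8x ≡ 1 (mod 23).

gcd(23, 8) = 1.
By Bézout, 8·(3) + 23·(-1) = 1.
So 8·3 ≡ 1 (mod 23), and 3 mod 23 = 3.

3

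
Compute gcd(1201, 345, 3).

gcd(1201, 345) = 1  (1201 = 3*345 + 166, 345 = 2*166 + 13, 166 = 12*13 + 10, 13 = 1*10 + 3, 10 = 3*3 + 1, 3 = 3*1).
gcd(1, 3) = 1.

1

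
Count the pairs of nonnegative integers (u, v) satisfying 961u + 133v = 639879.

gcd(961, 133):
  961 = 7×133 + 30
  133 = 4×30 + 13
  30 = 2×13 + 4
  13 = 3×4 + 1
  4 = 4×1
so gcd(961, 133) = 1.
Back-substitute for Bézout coefficients:
  1 = 13 - 3×4
  ... = 961×(-31) + 133×(224)
Scale by 639879: one solution is (-19836249, 143332896). Reduce u mod 133: (36, 4551).
General: u = 36 + 133t, v = 4551 - 961t.
u ≥ 0 ⇒ t ≥ 0; v ≥ 0 ⇒ t ≤ 4. So t ∈ [0, 4]: 5 solutions.

5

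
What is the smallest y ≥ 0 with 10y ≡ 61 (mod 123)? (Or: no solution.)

gcd(123, 10) = 1  (123 = 12*10 + 3, 10 = 3*3 + 1, 3 = 3*1).
1 divides 61, so solutions exist.
Back-substituting, 10*(37) + 123*(-3) = 1.
So 10*(37) ≡ 1 (mod 123); multiply by 61: y ≡ 2257 (mod 123).
Smallest nonnegative: y = 2257 mod 123 = 43.

43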